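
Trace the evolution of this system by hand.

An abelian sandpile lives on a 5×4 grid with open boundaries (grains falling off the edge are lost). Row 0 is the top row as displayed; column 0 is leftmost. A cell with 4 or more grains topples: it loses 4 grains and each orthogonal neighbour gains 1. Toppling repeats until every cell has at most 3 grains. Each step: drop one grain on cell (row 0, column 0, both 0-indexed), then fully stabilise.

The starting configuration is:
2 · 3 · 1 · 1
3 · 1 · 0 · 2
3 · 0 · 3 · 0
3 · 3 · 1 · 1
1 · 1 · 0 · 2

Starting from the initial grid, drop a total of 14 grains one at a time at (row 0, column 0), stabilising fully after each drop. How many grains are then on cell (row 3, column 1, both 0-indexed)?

0

step 0: 2 · 3 · 1 · 1
3 · 1 · 0 · 2
3 · 0 · 3 · 0
3 · 3 · 1 · 1
1 · 1 · 0 · 2
step 1: 3 · 3 · 1 · 1
3 · 1 · 0 · 2
3 · 0 · 3 · 0
3 · 3 · 1 · 1
1 · 1 · 0 · 2
step 2: 2 · 0 · 2 · 1
1 · 3 · 0 · 2
1 · 2 · 3 · 0
1 · 0 · 2 · 1
2 · 2 · 0 · 2
step 3: 3 · 0 · 2 · 1
1 · 3 · 0 · 2
1 · 2 · 3 · 0
1 · 0 · 2 · 1
2 · 2 · 0 · 2
step 4: 0 · 1 · 2 · 1
2 · 3 · 0 · 2
1 · 2 · 3 · 0
1 · 0 · 2 · 1
2 · 2 · 0 · 2
step 5: 1 · 1 · 2 · 1
2 · 3 · 0 · 2
1 · 2 · 3 · 0
1 · 0 · 2 · 1
2 · 2 · 0 · 2
step 6: 2 · 1 · 2 · 1
2 · 3 · 0 · 2
1 · 2 · 3 · 0
1 · 0 · 2 · 1
2 · 2 · 0 · 2
step 7: 3 · 1 · 2 · 1
2 · 3 · 0 · 2
1 · 2 · 3 · 0
1 · 0 · 2 · 1
2 · 2 · 0 · 2
step 8: 0 · 2 · 2 · 1
3 · 3 · 0 · 2
1 · 2 · 3 · 0
1 · 0 · 2 · 1
2 · 2 · 0 · 2
step 9: 1 · 2 · 2 · 1
3 · 3 · 0 · 2
1 · 2 · 3 · 0
1 · 0 · 2 · 1
2 · 2 · 0 · 2
step 10: 2 · 2 · 2 · 1
3 · 3 · 0 · 2
1 · 2 · 3 · 0
1 · 0 · 2 · 1
2 · 2 · 0 · 2
step 11: 3 · 2 · 2 · 1
3 · 3 · 0 · 2
1 · 2 · 3 · 0
1 · 0 · 2 · 1
2 · 2 · 0 · 2
step 12: 2 · 0 · 3 · 1
1 · 1 · 1 · 2
2 · 3 · 3 · 0
1 · 0 · 2 · 1
2 · 2 · 0 · 2
step 13: 3 · 0 · 3 · 1
1 · 1 · 1 · 2
2 · 3 · 3 · 0
1 · 0 · 2 · 1
2 · 2 · 0 · 2
step 14: 0 · 1 · 3 · 1
2 · 1 · 1 · 2
2 · 3 · 3 · 0
1 · 0 · 2 · 1
2 · 2 · 0 · 2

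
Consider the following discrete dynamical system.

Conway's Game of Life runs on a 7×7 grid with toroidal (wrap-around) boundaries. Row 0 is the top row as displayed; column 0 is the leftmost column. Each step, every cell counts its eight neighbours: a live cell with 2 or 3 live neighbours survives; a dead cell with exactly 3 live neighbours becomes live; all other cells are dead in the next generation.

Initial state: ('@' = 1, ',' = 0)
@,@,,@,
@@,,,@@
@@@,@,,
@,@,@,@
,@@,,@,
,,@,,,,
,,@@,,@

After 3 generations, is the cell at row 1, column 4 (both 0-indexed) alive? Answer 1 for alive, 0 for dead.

0

gen 0: @,@,,@,
@@,,,@@
@@@,@,,
@,@,@,@
,@@,,@,
,,@,,,,
,,@@,,@
gen 1: ,,@@@@,
,,,@@@,
,,@,@,,
,,,,@,@
@,@,,@@
,,,,,,,
,,@@,,@
gen 2: ,,,,,,@
,,,,,,,
,,,,,,,
@@,,@,@
@,,,,@@
@@@@,@,
,,@,,@,
gen 3: ,,,,,,,
,,,,,,,
@,,,,,,
,@,,,,,
,,,@,,,
@,@@,@,
@,@@@@,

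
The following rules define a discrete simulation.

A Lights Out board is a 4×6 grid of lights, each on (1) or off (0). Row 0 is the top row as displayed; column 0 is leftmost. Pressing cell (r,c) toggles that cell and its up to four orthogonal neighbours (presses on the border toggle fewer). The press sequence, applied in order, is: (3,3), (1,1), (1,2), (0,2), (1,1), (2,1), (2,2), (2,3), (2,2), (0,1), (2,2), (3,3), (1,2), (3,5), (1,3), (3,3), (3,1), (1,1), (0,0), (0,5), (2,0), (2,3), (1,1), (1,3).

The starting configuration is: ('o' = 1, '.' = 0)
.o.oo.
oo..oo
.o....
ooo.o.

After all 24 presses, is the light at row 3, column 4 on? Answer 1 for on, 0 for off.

gen 0: .o.oo.
oo..oo
.o....
ooo.o.
gen 1: .o.oo.
oo..oo
.o.o..
oo.o..
gen 2: ...oo.
..o.oo
...o..
oo.o..
gen 3: ..ooo.
.o.ooo
..oo..
oo.o..
gen 4: .o..o.
.ooooo
..oo..
oo.o..
gen 5: ....o.
o..ooo
.ooo..
oo.o..
gen 6: ....o.
oo.ooo
o..o..
o..o..
gen 7: ....o.
oooooo
ooo...
o.oo..
gen 8: ....o.
ooo.oo
oo.oo.
o.o...
gen 9: ....o.
oo..oo
o.o.o.
o.....
gen 10: ooo.o.
o...oo
o.o.o.
o.....
gen 11: ooo.o.
o.o.oo
oo.oo.
o.o...
gen 12: ooo.o.
o.o.oo
oo..o.
o..oo.
gen 13: oo..o.
oo.ooo
ooo.o.
o..oo.
gen 14: oo..o.
oo.ooo
ooo.oo
o..o.o
gen 15: oo.oo.
ooo..o
oooooo
o..o.o
gen 16: oo.oo.
ooo..o
ooo.oo
o.o.oo
gen 17: oo.oo.
ooo..o
o.o.oo
.o..oo
gen 18: o..oo.
.....o
ooo.oo
.o..oo
gen 19: .o.oo.
o....o
ooo.oo
.o..oo
gen 20: .o.o.o
o.....
ooo.oo
.o..oo
gen 21: .o.o.o
......
..o.oo
oo..oo
gen 22: .o.o.o
...o..
...o.o
oo.ooo
gen 23: ...o.o
oooo..
.o.o.o
oo.ooo
gen 24: .....o
oo..o.
.o...o
oo.ooo

1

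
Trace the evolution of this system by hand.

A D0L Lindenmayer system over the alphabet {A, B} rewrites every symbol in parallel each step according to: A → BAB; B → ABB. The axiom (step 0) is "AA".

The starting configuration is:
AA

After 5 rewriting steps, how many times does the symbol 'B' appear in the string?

t=0: AA
t=1: BABBAB
t=2: ABBBABABBABBBABABB
t=3: BABABBABBABBBABABBBABABBABBBABABBABBABBBABABBBABABBABB
t=4: ABBBABABBBABABBABBBABABBABBBABABBABBABBBABABBBABABBABBABBB…BABBBABABBABBABBBABABBBABABBABBABBBABABBBABABBABBBABABBABB  (len 162)
t=5: BABABBABBABBBABABBBABABBABBABBBABABBBABABBABBBABABBABBABBB…BABBABBBABABBBABABBABBBABABBABBABBBABABBBABABBABBBABABBABB  (len 486)

324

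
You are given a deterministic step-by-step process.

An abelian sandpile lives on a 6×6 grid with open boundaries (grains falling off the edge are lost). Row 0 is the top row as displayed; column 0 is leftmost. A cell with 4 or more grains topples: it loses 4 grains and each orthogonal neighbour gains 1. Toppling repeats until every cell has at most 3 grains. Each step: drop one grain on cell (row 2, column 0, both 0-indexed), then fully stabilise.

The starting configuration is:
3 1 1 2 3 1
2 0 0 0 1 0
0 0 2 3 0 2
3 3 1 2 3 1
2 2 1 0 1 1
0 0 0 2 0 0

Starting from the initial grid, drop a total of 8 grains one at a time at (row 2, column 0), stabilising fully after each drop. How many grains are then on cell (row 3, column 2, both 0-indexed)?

2

gen 0: 3 1 1 2 3 1
2 0 0 0 1 0
0 0 2 3 0 2
3 3 1 2 3 1
2 2 1 0 1 1
0 0 0 2 0 0
gen 1: 3 1 1 2 3 1
2 0 0 0 1 0
1 0 2 3 0 2
3 3 1 2 3 1
2 2 1 0 1 1
0 0 0 2 0 0
gen 2: 3 1 1 2 3 1
2 0 0 0 1 0
2 0 2 3 0 2
3 3 1 2 3 1
2 2 1 0 1 1
0 0 0 2 0 0
gen 3: 3 1 1 2 3 1
2 0 0 0 1 0
3 0 2 3 0 2
3 3 1 2 3 1
2 2 1 0 1 1
0 0 0 2 0 0
gen 4: 3 1 1 2 3 1
3 0 0 0 1 0
1 2 2 3 0 2
1 0 2 2 3 1
3 3 1 0 1 1
0 0 0 2 0 0
gen 5: 3 1 1 2 3 1
3 0 0 0 1 0
2 2 2 3 0 2
1 0 2 2 3 1
3 3 1 0 1 1
0 0 0 2 0 0
gen 6: 3 1 1 2 3 1
3 0 0 0 1 0
3 2 2 3 0 2
1 0 2 2 3 1
3 3 1 0 1 1
0 0 0 2 0 0
gen 7: 0 2 1 2 3 1
1 1 0 0 1 0
1 3 2 3 0 2
2 0 2 2 3 1
3 3 1 0 1 1
0 0 0 2 0 0
gen 8: 0 2 1 2 3 1
1 1 0 0 1 0
2 3 2 3 0 2
2 0 2 2 3 1
3 3 1 0 1 1
0 0 0 2 0 0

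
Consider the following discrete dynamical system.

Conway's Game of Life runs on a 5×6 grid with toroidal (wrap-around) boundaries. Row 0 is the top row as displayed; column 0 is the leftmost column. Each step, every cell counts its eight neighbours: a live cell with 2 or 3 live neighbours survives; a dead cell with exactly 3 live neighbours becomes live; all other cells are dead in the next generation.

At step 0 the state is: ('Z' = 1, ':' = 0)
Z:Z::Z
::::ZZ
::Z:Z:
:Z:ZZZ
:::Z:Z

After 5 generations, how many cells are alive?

15

gen 0: Z:Z::Z
::::ZZ
::Z:Z:
:Z:ZZZ
:::Z:Z
gen 1: Z::Z::
ZZ::Z:
Z:Z:::
Z::::Z
:Z:Z::
gen 2: Z::ZZZ
Z:ZZ::
::::::
Z:Z::Z
:ZZ:ZZ
gen 3: ::::::
ZZZZ::
Z:ZZ:Z
Z:ZZZZ
::Z:::
gen 4: :::Z::
Z::ZZZ
::::::
Z:::::
:ZZ:ZZ
gen 5: :Z::::
:::ZZZ
Z:::Z:
ZZ:::Z
ZZZZZZ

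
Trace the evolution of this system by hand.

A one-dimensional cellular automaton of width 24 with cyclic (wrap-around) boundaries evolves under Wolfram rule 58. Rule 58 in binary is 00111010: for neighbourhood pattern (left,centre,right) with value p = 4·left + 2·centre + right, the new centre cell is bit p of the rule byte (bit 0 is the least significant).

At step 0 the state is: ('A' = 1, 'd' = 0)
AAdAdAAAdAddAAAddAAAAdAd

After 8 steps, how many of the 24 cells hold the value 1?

0) AAdAdAAAdAddAAAddAAAAdAd
1) AdAdAAddAdAAAddAAAdddAdA
2) dAdAAdAAdAAddAAAddAdAdAA
3) AdAAdAAdAAdAAAddAAdAdAAd
4) dAAdAAdAAdAAddAAAdAdAAdA
5) AAdAAdAAdAAdAAAddAdAAdAd
6) AdAAdAAdAAdAAddAAdAAdAdA
7) dAAdAAdAAdAAdAAAdAAdAdAA
8) AAdAAdAAdAAdAAddAAdAdAAd

15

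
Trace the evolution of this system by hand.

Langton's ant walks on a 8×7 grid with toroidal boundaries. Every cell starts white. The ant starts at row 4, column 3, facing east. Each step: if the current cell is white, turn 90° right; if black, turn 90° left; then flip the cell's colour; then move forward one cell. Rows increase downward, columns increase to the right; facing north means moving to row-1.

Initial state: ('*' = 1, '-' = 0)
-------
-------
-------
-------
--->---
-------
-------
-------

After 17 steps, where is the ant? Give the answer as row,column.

3,3

k=0  -------
-------
-------
-------
--->---
-------
-------
-------
k=1  -------
-------
-------
-------
---*---
---v---
-------
-------
k=2  -------
-------
-------
-------
---*---
--<*---
-------
-------
k=3  -------
-------
-------
-------
--^*---
--**---
-------
-------
k=4  -------
-------
-------
-------
--*>---
--**---
-------
-------
k=5  -------
-------
-------
---^---
--*----
--**---
-------
-------
k=6  -------
-------
-------
---*>--
--*----
--**---
-------
-------
k=7  -------
-------
-------
---**--
--*-v--
--**---
-------
-------
k=8  -------
-------
-------
---**--
--*<*--
--**---
-------
-------
k=9  -------
-------
-------
---^*--
--***--
--**---
-------
-------
k=10  -------
-------
-------
--<-*--
--***--
--**---
-------
-------
k=11  -------
-------
--^----
--*-*--
--***--
--**---
-------
-------
k=12  -------
-------
--*>---
--*-*--
--***--
--**---
-------
-------
k=13  -------
-------
--**---
--*v*--
--***--
--**---
-------
-------
k=14  -------
-------
--**---
--<**--
--***--
--**---
-------
-------
k=15  -------
-------
--**---
---**--
--v**--
--**---
-------
-------
k=16  -------
-------
--**---
---**--
--->*--
--**---
-------
-------
k=17  -------
-------
--**---
---^*--
----*--
--**---
-------
-------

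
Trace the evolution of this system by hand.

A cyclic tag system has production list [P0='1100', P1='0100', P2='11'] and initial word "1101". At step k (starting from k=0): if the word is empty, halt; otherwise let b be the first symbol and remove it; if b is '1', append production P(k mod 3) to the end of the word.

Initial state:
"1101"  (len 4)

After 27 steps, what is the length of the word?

23

step 0: "1101"  (len 4)
step 1: "1011100"  (len 7)
step 2: "0111000100"  (len 10)
step 3: "111000100"  (len 9)
step 4: "110001001100"  (len 12)
step 5: "100010011000100"  (len 15)
step 6: "0001001100010011"  (len 16)
step 7: "001001100010011"  (len 15)
step 8: "01001100010011"  (len 14)
step 9: "1001100010011"  (len 13)
step 10: "0011000100111100"  (len 16)
step 11: "011000100111100"  (len 15)
step 12: "11000100111100"  (len 14)
step 13: "10001001111001100"  (len 17)
step 14: "00010011110011000100"  (len 20)
step 15: "0010011110011000100"  (len 19)
step 16: "010011110011000100"  (len 18)
step 17: "10011110011000100"  (len 17)
step 18: "001111001100010011"  (len 18)
step 19: "01111001100010011"  (len 17)
step 20: "1111001100010011"  (len 16)
step 21: "11100110001001111"  (len 17)
step 22: "11001100010011111100"  (len 20)
step 23: "10011000100111111000100"  (len 23)
step 24: "001100010011111100010011"  (len 24)
step 25: "01100010011111100010011"  (len 23)
step 26: "1100010011111100010011"  (len 22)
step 27: "10001001111110001001111"  (len 23)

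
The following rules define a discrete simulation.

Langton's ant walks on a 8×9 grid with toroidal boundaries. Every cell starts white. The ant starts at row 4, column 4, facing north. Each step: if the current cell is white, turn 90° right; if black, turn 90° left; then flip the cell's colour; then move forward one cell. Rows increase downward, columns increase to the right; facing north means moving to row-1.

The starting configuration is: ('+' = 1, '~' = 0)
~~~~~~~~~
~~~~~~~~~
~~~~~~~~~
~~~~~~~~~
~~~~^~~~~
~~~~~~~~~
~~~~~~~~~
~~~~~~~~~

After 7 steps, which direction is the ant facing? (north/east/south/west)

east

t=0: ~~~~~~~~~
~~~~~~~~~
~~~~~~~~~
~~~~~~~~~
~~~~^~~~~
~~~~~~~~~
~~~~~~~~~
~~~~~~~~~
t=1: ~~~~~~~~~
~~~~~~~~~
~~~~~~~~~
~~~~~~~~~
~~~~+>~~~
~~~~~~~~~
~~~~~~~~~
~~~~~~~~~
t=2: ~~~~~~~~~
~~~~~~~~~
~~~~~~~~~
~~~~~~~~~
~~~~++~~~
~~~~~v~~~
~~~~~~~~~
~~~~~~~~~
t=3: ~~~~~~~~~
~~~~~~~~~
~~~~~~~~~
~~~~~~~~~
~~~~++~~~
~~~~<+~~~
~~~~~~~~~
~~~~~~~~~
t=4: ~~~~~~~~~
~~~~~~~~~
~~~~~~~~~
~~~~~~~~~
~~~~^+~~~
~~~~++~~~
~~~~~~~~~
~~~~~~~~~
t=5: ~~~~~~~~~
~~~~~~~~~
~~~~~~~~~
~~~~~~~~~
~~~<~+~~~
~~~~++~~~
~~~~~~~~~
~~~~~~~~~
t=6: ~~~~~~~~~
~~~~~~~~~
~~~~~~~~~
~~~^~~~~~
~~~+~+~~~
~~~~++~~~
~~~~~~~~~
~~~~~~~~~
t=7: ~~~~~~~~~
~~~~~~~~~
~~~~~~~~~
~~~+>~~~~
~~~+~+~~~
~~~~++~~~
~~~~~~~~~
~~~~~~~~~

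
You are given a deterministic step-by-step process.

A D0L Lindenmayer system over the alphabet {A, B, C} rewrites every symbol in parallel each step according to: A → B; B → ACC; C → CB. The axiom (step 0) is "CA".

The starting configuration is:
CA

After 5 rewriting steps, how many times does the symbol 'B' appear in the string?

28

[0] CA
[1] CBB
[2] CBACCACC
[3] CBACCBCBCBBCBCB
[4] CBACCBCBCBACCCBACCCBACCACCCBACCCBACC
[5] CBACCBCBCBACCCBACCCBACCBCBCBCBACCBCBCBCBACCBCBCBBCBCBCBACCBCBCBCBACCBCBCB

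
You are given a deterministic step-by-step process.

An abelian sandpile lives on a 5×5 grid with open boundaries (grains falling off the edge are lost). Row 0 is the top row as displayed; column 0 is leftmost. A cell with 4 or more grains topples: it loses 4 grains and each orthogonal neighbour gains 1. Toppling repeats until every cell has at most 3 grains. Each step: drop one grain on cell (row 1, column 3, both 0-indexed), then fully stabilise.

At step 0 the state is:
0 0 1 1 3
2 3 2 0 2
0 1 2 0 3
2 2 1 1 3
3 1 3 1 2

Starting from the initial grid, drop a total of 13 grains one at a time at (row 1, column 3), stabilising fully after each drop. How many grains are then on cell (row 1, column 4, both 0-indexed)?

0

t=0: 0 0 1 1 3
2 3 2 0 2
0 1 2 0 3
2 2 1 1 3
3 1 3 1 2
t=1: 0 0 1 1 3
2 3 2 1 2
0 1 2 0 3
2 2 1 1 3
3 1 3 1 2
t=2: 0 0 1 1 3
2 3 2 2 2
0 1 2 0 3
2 2 1 1 3
3 1 3 1 2
t=3: 0 0 1 1 3
2 3 2 3 2
0 1 2 0 3
2 2 1 1 3
3 1 3 1 2
t=4: 0 0 1 2 3
2 3 3 0 3
0 1 2 1 3
2 2 1 1 3
3 1 3 1 2
t=5: 0 0 1 2 3
2 3 3 1 3
0 1 2 1 3
2 2 1 1 3
3 1 3 1 2
t=6: 0 0 1 2 3
2 3 3 2 3
0 1 2 1 3
2 2 1 1 3
3 1 3 1 2
t=7: 0 0 1 2 3
2 3 3 3 3
0 1 2 1 3
2 2 1 1 3
3 1 3 1 2
t=8: 0 1 3 0 1
3 0 1 3 2
0 2 3 3 1
2 2 1 2 0
3 1 3 1 3
t=9: 0 1 3 1 1
3 0 3 1 3
0 3 0 1 2
2 2 2 3 0
3 1 3 1 3
t=10: 0 1 3 1 1
3 0 3 2 3
0 3 0 1 2
2 2 2 3 0
3 1 3 1 3
t=11: 0 1 3 1 1
3 0 3 3 3
0 3 0 1 2
2 2 2 3 0
3 1 3 1 3
t=12: 0 2 0 3 2
3 1 1 2 0
0 3 1 2 3
2 2 2 3 0
3 1 3 1 3
t=13: 0 2 0 3 2
3 1 1 3 0
0 3 1 2 3
2 2 2 3 0
3 1 3 1 3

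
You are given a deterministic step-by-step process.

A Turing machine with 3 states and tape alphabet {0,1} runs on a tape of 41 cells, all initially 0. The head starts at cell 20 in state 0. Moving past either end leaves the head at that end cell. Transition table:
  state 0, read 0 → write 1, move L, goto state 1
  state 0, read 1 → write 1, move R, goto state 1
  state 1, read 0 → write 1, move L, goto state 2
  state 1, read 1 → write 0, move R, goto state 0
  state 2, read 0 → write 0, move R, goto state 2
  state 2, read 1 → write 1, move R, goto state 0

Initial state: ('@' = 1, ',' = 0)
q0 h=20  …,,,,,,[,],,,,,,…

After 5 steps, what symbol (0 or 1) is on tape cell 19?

t=0: q0 h=20  …,,,,,,[,],,,,,,…
t=1: q1 h=19  …,,,,,,[,]@,,,,,…
t=2: q2 h=18  …,,,,,,[,]@@,,,,…
t=3: q2 h=19  …,,,,,,[@]@,,,,,…
t=4: q0 h=20  …,,,,,@[@],,,,,,…
t=5: q1 h=21  …,,,,@@[,],,,,,,…

1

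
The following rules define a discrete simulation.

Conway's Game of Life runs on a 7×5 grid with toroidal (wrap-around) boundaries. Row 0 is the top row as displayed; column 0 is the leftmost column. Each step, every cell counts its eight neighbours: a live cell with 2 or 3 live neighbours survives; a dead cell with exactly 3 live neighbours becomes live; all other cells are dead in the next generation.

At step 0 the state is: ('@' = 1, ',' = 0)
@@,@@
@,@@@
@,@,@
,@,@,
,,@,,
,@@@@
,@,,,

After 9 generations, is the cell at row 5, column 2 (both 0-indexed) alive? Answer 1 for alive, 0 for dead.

step 0: @@,@@
@,@@@
@,@,@
,@,@,
,,@,,
,@@@@
,@,,,
step 1: ,,,,,
,,,,,
,,,,,
@@,@@
@,,,@
@@,@,
,,,,,
step 2: ,,,,,
,,,,,
@,,,@
,@,@,
,,,,,
@@,,,
,,,,,
step 3: ,,,,,
,,,,,
@,,,@
@,,,@
@@@,,
,,,,,
,,,,,
step 4: ,,,,,
,,,,,
@,,,@
,,,@,
@@,,@
,@,,,
,,,,,
step 5: ,,,,,
,,,,,
,,,,@
,@,@,
@@@,@
,@,,,
,,,,,
step 6: ,,,,,
,,,,,
,,,,,
,@,@,
,,,@@
,@@,,
,,,,,
step 7: ,,,,,
,,,,,
,,,,,
,,@@@
@@,@@
,,@@,
,,,,,
step 8: ,,,,,
,,,,,
,,,@,
,@@,,
@@,,,
@@@@,
,,,,,
step 9: ,,,,,
,,,,,
,,@,,
@@@,,
,,,@@
@,@,@
,@@,,

1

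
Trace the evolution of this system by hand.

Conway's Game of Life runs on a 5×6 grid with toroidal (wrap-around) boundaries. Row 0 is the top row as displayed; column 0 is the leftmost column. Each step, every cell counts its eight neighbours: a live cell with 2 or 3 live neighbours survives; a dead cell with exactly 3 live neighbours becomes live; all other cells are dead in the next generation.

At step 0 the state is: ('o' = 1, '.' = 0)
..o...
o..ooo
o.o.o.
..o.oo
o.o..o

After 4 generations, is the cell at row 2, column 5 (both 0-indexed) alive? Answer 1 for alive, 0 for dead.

1

t=0: ..o...
o..ooo
o.o.o.
..o.oo
o.o..o
t=1: ..o...
o.o.o.
o.o...
..o.o.
o.o.oo
t=2: o.o.o.
..o..o
..o...
o.o.o.
..o.oo
t=3: o.o.o.
..o..o
..o..o
..o.o.
o.o.o.
t=4: o.o.o.
o.o.oo
.oo.oo
..o.o.
..o.o.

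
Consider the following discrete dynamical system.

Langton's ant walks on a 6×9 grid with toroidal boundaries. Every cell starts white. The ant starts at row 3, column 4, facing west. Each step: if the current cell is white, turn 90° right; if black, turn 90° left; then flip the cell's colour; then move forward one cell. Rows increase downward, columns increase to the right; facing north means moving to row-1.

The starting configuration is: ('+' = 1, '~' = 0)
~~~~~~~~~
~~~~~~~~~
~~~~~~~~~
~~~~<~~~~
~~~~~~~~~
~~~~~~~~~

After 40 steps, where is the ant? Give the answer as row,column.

t=0: ~~~~~~~~~
~~~~~~~~~
~~~~~~~~~
~~~~<~~~~
~~~~~~~~~
~~~~~~~~~
t=1: ~~~~~~~~~
~~~~~~~~~
~~~~^~~~~
~~~~+~~~~
~~~~~~~~~
~~~~~~~~~
t=2: ~~~~~~~~~
~~~~~~~~~
~~~~+>~~~
~~~~+~~~~
~~~~~~~~~
~~~~~~~~~
t=3: ~~~~~~~~~
~~~~~~~~~
~~~~++~~~
~~~~+v~~~
~~~~~~~~~
~~~~~~~~~
t=4: ~~~~~~~~~
~~~~~~~~~
~~~~++~~~
~~~~<+~~~
~~~~~~~~~
~~~~~~~~~
t=5: ~~~~~~~~~
~~~~~~~~~
~~~~++~~~
~~~~~+~~~
~~~~v~~~~
~~~~~~~~~
t=6: ~~~~~~~~~
~~~~~~~~~
~~~~++~~~
~~~~~+~~~
~~~<+~~~~
~~~~~~~~~
t=7: ~~~~~~~~~
~~~~~~~~~
~~~~++~~~
~~~^~+~~~
~~~++~~~~
~~~~~~~~~
t=8: ~~~~~~~~~
~~~~~~~~~
~~~~++~~~
~~~+>+~~~
~~~++~~~~
~~~~~~~~~
t=9: ~~~~~~~~~
~~~~~~~~~
~~~~++~~~
~~~+++~~~
~~~+v~~~~
~~~~~~~~~
t=10: ~~~~~~~~~
~~~~~~~~~
~~~~++~~~
~~~+++~~~
~~~+~>~~~
~~~~~~~~~
t=11: ~~~~~~~~~
~~~~~~~~~
~~~~++~~~
~~~+++~~~
~~~+~+~~~
~~~~~v~~~
t=12: ~~~~~~~~~
~~~~~~~~~
~~~~++~~~
~~~+++~~~
~~~+~+~~~
~~~~<+~~~
t=13: ~~~~~~~~~
~~~~~~~~~
~~~~++~~~
~~~+++~~~
~~~+^+~~~
~~~~++~~~
t=14: ~~~~~~~~~
~~~~~~~~~
~~~~++~~~
~~~+++~~~
~~~++>~~~
~~~~++~~~
t=15: ~~~~~~~~~
~~~~~~~~~
~~~~++~~~
~~~++^~~~
~~~++~~~~
~~~~++~~~
t=16: ~~~~~~~~~
~~~~~~~~~
~~~~++~~~
~~~+<~~~~
~~~++~~~~
~~~~++~~~
t=17: ~~~~~~~~~
~~~~~~~~~
~~~~++~~~
~~~+~~~~~
~~~+v~~~~
~~~~++~~~
t=18: ~~~~~~~~~
~~~~~~~~~
~~~~++~~~
~~~+~~~~~
~~~+~>~~~
~~~~++~~~
t=19: ~~~~~~~~~
~~~~~~~~~
~~~~++~~~
~~~+~~~~~
~~~+~+~~~
~~~~+v~~~
t=20: ~~~~~~~~~
~~~~~~~~~
~~~~++~~~
~~~+~~~~~
~~~+~+~~~
~~~~+~>~~
t=21: ~~~~~~v~~
~~~~~~~~~
~~~~++~~~
~~~+~~~~~
~~~+~+~~~
~~~~+~+~~
t=22: ~~~~~<+~~
~~~~~~~~~
~~~~++~~~
~~~+~~~~~
~~~+~+~~~
~~~~+~+~~
t=23: ~~~~~++~~
~~~~~~~~~
~~~~++~~~
~~~+~~~~~
~~~+~+~~~
~~~~+^+~~
t=24: ~~~~~++~~
~~~~~~~~~
~~~~++~~~
~~~+~~~~~
~~~+~+~~~
~~~~++>~~
t=25: ~~~~~++~~
~~~~~~~~~
~~~~++~~~
~~~+~~~~~
~~~+~+^~~
~~~~++~~~
t=26: ~~~~~++~~
~~~~~~~~~
~~~~++~~~
~~~+~~~~~
~~~+~++>~
~~~~++~~~
t=27: ~~~~~++~~
~~~~~~~~~
~~~~++~~~
~~~+~~~~~
~~~+~+++~
~~~~++~v~
t=28: ~~~~~++~~
~~~~~~~~~
~~~~++~~~
~~~+~~~~~
~~~+~+++~
~~~~++<+~
t=29: ~~~~~++~~
~~~~~~~~~
~~~~++~~~
~~~+~~~~~
~~~+~+^+~
~~~~++++~
t=30: ~~~~~++~~
~~~~~~~~~
~~~~++~~~
~~~+~~~~~
~~~+~<~+~
~~~~++++~
t=31: ~~~~~++~~
~~~~~~~~~
~~~~++~~~
~~~+~~~~~
~~~+~~~+~
~~~~+v++~
t=32: ~~~~~++~~
~~~~~~~~~
~~~~++~~~
~~~+~~~~~
~~~+~~~+~
~~~~+~>+~
t=33: ~~~~~++~~
~~~~~~~~~
~~~~++~~~
~~~+~~~~~
~~~+~~^+~
~~~~+~~+~
t=34: ~~~~~++~~
~~~~~~~~~
~~~~++~~~
~~~+~~~~~
~~~+~~+>~
~~~~+~~+~
t=35: ~~~~~++~~
~~~~~~~~~
~~~~++~~~
~~~+~~~^~
~~~+~~+~~
~~~~+~~+~
t=36: ~~~~~++~~
~~~~~~~~~
~~~~++~~~
~~~+~~~+>
~~~+~~+~~
~~~~+~~+~
t=37: ~~~~~++~~
~~~~~~~~~
~~~~++~~~
~~~+~~~++
~~~+~~+~v
~~~~+~~+~
t=38: ~~~~~++~~
~~~~~~~~~
~~~~++~~~
~~~+~~~++
~~~+~~+<+
~~~~+~~+~
t=39: ~~~~~++~~
~~~~~~~~~
~~~~++~~~
~~~+~~~^+
~~~+~~+++
~~~~+~~+~
t=40: ~~~~~++~~
~~~~~~~~~
~~~~++~~~
~~~+~~<~+
~~~+~~+++
~~~~+~~+~

3,6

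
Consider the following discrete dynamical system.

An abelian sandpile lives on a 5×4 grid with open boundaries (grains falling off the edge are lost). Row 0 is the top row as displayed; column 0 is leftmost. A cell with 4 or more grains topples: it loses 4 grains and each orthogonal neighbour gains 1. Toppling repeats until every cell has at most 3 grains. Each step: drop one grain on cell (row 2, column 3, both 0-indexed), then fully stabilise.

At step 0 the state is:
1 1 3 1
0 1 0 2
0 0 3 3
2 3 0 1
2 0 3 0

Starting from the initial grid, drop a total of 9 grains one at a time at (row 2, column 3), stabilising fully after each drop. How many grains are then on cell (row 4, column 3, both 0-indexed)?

k=0  1 1 3 1
0 1 0 2
0 0 3 3
2 3 0 1
2 0 3 0
k=1  1 1 3 1
0 1 1 3
0 1 0 1
2 3 1 2
2 0 3 0
k=2  1 1 3 1
0 1 1 3
0 1 0 2
2 3 1 2
2 0 3 0
k=3  1 1 3 1
0 1 1 3
0 1 0 3
2 3 1 2
2 0 3 0
k=4  1 1 3 2
0 1 2 0
0 1 1 1
2 3 1 3
2 0 3 0
k=5  1 1 3 2
0 1 2 0
0 1 1 2
2 3 1 3
2 0 3 0
k=6  1 1 3 2
0 1 2 0
0 1 1 3
2 3 1 3
2 0 3 0
k=7  1 1 3 2
0 1 2 1
0 1 2 1
2 3 2 0
2 0 3 1
k=8  1 1 3 2
0 1 2 1
0 1 2 2
2 3 2 0
2 0 3 1
k=9  1 1 3 2
0 1 2 1
0 1 2 3
2 3 2 0
2 0 3 1

1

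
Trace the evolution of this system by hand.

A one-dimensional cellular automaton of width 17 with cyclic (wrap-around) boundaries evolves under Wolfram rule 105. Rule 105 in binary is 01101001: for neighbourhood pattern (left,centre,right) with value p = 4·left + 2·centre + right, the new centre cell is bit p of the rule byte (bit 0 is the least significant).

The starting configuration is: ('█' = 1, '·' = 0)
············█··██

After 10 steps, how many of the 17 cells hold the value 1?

step 0: ············█··██
step 1: ·██████████····██
step 2: ██········█·██·██
step 3: ·█·██████··█████·
step 4: ··██····█··█···█·
step 5: █·██·██······█···
step 6: ·██████·████···█·
step 7: ·█····███··█·█···
step 8: ···██·█·█···█··██
step 9: ·█·███·█··█····██
step 10: █·██·██·····██·██

9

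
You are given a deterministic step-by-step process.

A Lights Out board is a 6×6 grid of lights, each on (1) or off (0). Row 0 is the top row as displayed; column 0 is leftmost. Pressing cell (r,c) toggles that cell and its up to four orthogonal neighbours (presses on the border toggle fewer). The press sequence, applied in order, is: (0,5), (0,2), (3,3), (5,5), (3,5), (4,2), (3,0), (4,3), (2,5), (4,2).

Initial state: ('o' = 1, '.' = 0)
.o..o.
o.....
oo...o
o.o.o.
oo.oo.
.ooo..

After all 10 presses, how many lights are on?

18

[0] .o..o.
o.....
oo...o
o.o.o.
oo.oo.
.ooo..
[1] .o...o
o....o
oo...o
o.o.o.
oo.oo.
.ooo..
[2] ..oo.o
o.o..o
oo...o
o.o.o.
oo.oo.
.ooo..
[3] ..oo.o
o.o..o
oo.o.o
o..o..
oo..o.
.ooo..
[4] ..oo.o
o.o..o
oo.o.o
o..o..
oo..oo
.ooooo
[5] ..oo.o
o.o..o
oo.o..
o..ooo
oo..o.
.ooooo
[6] ..oo.o
o.o..o
oo.o..
o.oooo
o.ooo.
.o.ooo
[7] ..oo.o
o.o..o
.o.o..
.ooooo
..ooo.
.o.ooo
[8] ..oo.o
o.o..o
.o.o..
.oo.oo
......
.o..oo
[9] ..oo.o
o.o...
.o.ooo
.oo.o.
......
.o..oo
[10] ..oo.o
o.o...
.o.ooo
.o..o.
.ooo..
.oo.oo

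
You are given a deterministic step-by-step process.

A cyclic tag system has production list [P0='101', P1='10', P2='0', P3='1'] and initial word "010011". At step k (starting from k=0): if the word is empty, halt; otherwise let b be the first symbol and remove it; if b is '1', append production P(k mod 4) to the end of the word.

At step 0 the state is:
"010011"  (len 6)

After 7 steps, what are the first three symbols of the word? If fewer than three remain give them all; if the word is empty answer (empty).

0) "010011"  (len 6)
1) "10011"  (len 5)
2) "001110"  (len 6)
3) "01110"  (len 5)
4) "1110"  (len 4)
5) "110101"  (len 6)
6) "1010110"  (len 7)
7) "0101100"  (len 7)

010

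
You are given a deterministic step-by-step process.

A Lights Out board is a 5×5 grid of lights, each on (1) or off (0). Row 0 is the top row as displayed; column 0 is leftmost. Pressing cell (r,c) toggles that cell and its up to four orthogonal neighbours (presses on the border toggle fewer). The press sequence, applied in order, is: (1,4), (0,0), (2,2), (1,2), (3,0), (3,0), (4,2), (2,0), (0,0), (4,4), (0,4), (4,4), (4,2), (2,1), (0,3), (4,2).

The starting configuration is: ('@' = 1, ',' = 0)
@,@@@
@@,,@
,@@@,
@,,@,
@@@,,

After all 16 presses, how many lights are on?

11

gen 0: @,@@@
@@,,@
,@@@,
@,,@,
@@@,,
gen 1: @,@@,
@@,@,
,@@@@
@,,@,
@@@,,
gen 2: ,@@@,
,@,@,
,@@@@
@,,@,
@@@,,
gen 3: ,@@@,
,@@@,
,,,,@
@,@@,
@@@,,
gen 4: ,@,@,
,,,,,
,,@,@
@,@@,
@@@,,
gen 5: ,@,@,
,,,,,
@,@,@
,@@@,
,@@,,
gen 6: ,@,@,
,,,,,
,,@,@
@,@@,
@@@,,
gen 7: ,@,@,
,,,,,
,,@,@
@,,@,
@,,@,
gen 8: ,@,@,
@,,,,
@@@,@
,,,@,
@,,@,
gen 9: @,,@,
,,,,,
@@@,@
,,,@,
@,,@,
gen 10: @,,@,
,,,,,
@@@,@
,,,@@
@,,,@
gen 11: @,,,@
,,,,@
@@@,@
,,,@@
@,,,@
gen 12: @,,,@
,,,,@
@@@,@
,,,@,
@,,@,
gen 13: @,,,@
,,,,@
@@@,@
,,@@,
@@@,,
gen 14: @,,,@
,@,,@
,,,,@
,@@@,
@@@,,
gen 15: @,@@,
,@,@@
,,,,@
,@@@,
@@@,,
gen 16: @,@@,
,@,@@
,,,,@
,@,@,
@,,@,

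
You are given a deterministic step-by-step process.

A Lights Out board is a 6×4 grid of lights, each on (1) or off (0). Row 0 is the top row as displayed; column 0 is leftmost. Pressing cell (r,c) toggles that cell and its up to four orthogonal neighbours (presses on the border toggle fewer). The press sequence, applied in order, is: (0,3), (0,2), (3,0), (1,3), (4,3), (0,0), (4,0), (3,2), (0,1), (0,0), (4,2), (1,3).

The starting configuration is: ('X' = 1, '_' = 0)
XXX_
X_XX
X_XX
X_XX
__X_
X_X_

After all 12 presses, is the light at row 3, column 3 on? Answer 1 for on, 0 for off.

step 0: XXX_
X_XX
X_XX
X_XX
__X_
X_X_
step 1: XX_X
X_X_
X_XX
X_XX
__X_
X_X_
step 2: X_X_
X___
X_XX
X_XX
__X_
X_X_
step 3: X_X_
X___
__XX
_XXX
X_X_
X_X_
step 4: X_XX
X_XX
__X_
_XXX
X_X_
X_X_
step 5: X_XX
X_XX
__X_
_XX_
X__X
X_XX
step 6: _XXX
__XX
__X_
_XX_
X__X
X_XX
step 7: _XXX
__XX
__X_
XXX_
_X_X
__XX
step 8: _XXX
__XX
____
X__X
_XXX
__XX
step 9: X__X
_XXX
____
X__X
_XXX
__XX
step 10: _X_X
XXXX
____
X__X
_XXX
__XX
step 11: _X_X
XXXX
____
X_XX
____
___X
step 12: _X__
XX__
___X
X_XX
____
___X

1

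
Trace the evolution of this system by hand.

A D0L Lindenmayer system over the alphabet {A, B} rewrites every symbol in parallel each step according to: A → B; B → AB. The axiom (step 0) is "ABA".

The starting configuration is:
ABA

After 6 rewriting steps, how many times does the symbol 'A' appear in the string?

18

0) ABA
1) BABB
2) ABBABAB
3) BABABBABBAB
4) ABBABBABABBABABBAB
5) BABABBABABBABBABABBABBABABBAB
6) ABBABBABABBABBABABBABABBABBABABBABABBABBABABBAB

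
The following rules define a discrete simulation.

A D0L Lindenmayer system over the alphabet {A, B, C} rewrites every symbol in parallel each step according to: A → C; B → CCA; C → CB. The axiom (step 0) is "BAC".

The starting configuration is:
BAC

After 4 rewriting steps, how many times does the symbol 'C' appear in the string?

34

[0] BAC
[1] CCACCB
[2] CBCBCCBCBCCA
[3] CBCCACBCCACBCBCCACBCCACBCBC
[4] CBCCACBCBCCBCCACBCBCCBCCACBCCACBCBCCBCCACBCBCCBCCACBCCACB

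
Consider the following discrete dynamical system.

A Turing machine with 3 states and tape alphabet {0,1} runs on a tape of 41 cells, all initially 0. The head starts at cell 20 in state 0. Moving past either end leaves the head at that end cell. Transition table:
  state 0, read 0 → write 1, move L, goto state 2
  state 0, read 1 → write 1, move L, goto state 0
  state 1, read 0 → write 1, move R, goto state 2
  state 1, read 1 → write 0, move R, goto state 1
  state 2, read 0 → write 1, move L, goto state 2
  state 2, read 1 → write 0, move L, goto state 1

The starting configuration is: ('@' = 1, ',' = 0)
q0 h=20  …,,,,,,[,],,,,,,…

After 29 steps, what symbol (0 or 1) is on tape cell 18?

1

k=0  q0 h=20  …,,,,,,[,],,,,,,…
k=1  q2 h=19  …,,,,,,[,]@,,,,,…
k=2  q2 h=18  …,,,,,,[,]@@,,,,…
k=3  q2 h=17  …,,,,,,[,]@@@,,,…
k=4  q2 h=16  …,,,,,,[,]@@@@,,…
k=5  q2 h=15  …,,,,,,[,]@@@@@,…
k=6  q2 h=14  …,,,,,,[,]@@@@@@…
k=7  q2 h=13  …,,,,,,[,]@@@@@@…
k=8  q2 h=12  …,,,,,,[,]@@@@@@…
k=9  q2 h=11  …,,,,,,[,]@@@@@@…
k=10  q2 h=10  …,,,,,,[,]@@@@@@…
k=11  q2 h= 9  …,,,,,,[,]@@@@@@…
k=12  q2 h= 8  …,,,,,,[,]@@@@@@…
k=13  q2 h= 7  …,,,,,,[,]@@@@@@…
k=14  q2 h= 6  |,,,,,,[,]@@@@@@…
k=15  q2 h= 5  |,,,,,[,]@@@@@@…
k=16  q2 h= 4  |,,,,[,]@@@@@@…
k=17  q2 h= 3  |,,,[,]@@@@@@…
k=18  q2 h= 2  |,,[,]@@@@@@…
k=19  q2 h= 1  |,[,]@@@@@@…
k=20  q2 h= 0  |[,]@@@@@@…
k=21  q2 h= 0  |[@]@@@@@@…
k=22  q1 h= 0  |[,]@@@@@@…
k=23  q2 h= 1  |@[@]@@@@@@…
k=24  q1 h= 0  |[@],@@@@@…
k=25  q1 h= 1  |,[,]@@@@@@…
k=26  q2 h= 2  |,@[@]@@@@@@…
k=27  q1 h= 1  |,[@],@@@@@…
k=28  q1 h= 2  |,,[,]@@@@@@…
k=29  q2 h= 3  |,,@[@]@@@@@@…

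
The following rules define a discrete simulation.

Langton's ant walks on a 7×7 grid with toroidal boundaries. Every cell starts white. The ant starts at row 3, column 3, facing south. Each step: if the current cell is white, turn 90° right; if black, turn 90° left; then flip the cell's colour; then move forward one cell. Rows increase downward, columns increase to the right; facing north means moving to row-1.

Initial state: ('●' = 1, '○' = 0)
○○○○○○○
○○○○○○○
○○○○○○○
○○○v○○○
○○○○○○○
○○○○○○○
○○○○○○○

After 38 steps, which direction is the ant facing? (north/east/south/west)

k=0  ○○○○○○○
○○○○○○○
○○○○○○○
○○○v○○○
○○○○○○○
○○○○○○○
○○○○○○○
k=1  ○○○○○○○
○○○○○○○
○○○○○○○
○○<●○○○
○○○○○○○
○○○○○○○
○○○○○○○
k=2  ○○○○○○○
○○○○○○○
○○^○○○○
○○●●○○○
○○○○○○○
○○○○○○○
○○○○○○○
k=3  ○○○○○○○
○○○○○○○
○○●>○○○
○○●●○○○
○○○○○○○
○○○○○○○
○○○○○○○
k=4  ○○○○○○○
○○○○○○○
○○●●○○○
○○●v○○○
○○○○○○○
○○○○○○○
○○○○○○○
k=5  ○○○○○○○
○○○○○○○
○○●●○○○
○○●○>○○
○○○○○○○
○○○○○○○
○○○○○○○
k=6  ○○○○○○○
○○○○○○○
○○●●○○○
○○●○●○○
○○○○v○○
○○○○○○○
○○○○○○○
k=7  ○○○○○○○
○○○○○○○
○○●●○○○
○○●○●○○
○○○<●○○
○○○○○○○
○○○○○○○
k=8  ○○○○○○○
○○○○○○○
○○●●○○○
○○●^●○○
○○○●●○○
○○○○○○○
○○○○○○○
k=9  ○○○○○○○
○○○○○○○
○○●●○○○
○○●●>○○
○○○●●○○
○○○○○○○
○○○○○○○
k=10  ○○○○○○○
○○○○○○○
○○●●^○○
○○●●○○○
○○○●●○○
○○○○○○○
○○○○○○○
k=11  ○○○○○○○
○○○○○○○
○○●●●>○
○○●●○○○
○○○●●○○
○○○○○○○
○○○○○○○
k=12  ○○○○○○○
○○○○○○○
○○●●●●○
○○●●○v○
○○○●●○○
○○○○○○○
○○○○○○○
k=13  ○○○○○○○
○○○○○○○
○○●●●●○
○○●●<●○
○○○●●○○
○○○○○○○
○○○○○○○
k=14  ○○○○○○○
○○○○○○○
○○●●^●○
○○●●●●○
○○○●●○○
○○○○○○○
○○○○○○○
k=15  ○○○○○○○
○○○○○○○
○○●<○●○
○○●●●●○
○○○●●○○
○○○○○○○
○○○○○○○
k=16  ○○○○○○○
○○○○○○○
○○●○○●○
○○●v●●○
○○○●●○○
○○○○○○○
○○○○○○○
k=17  ○○○○○○○
○○○○○○○
○○●○○●○
○○●○>●○
○○○●●○○
○○○○○○○
○○○○○○○
k=18  ○○○○○○○
○○○○○○○
○○●○^●○
○○●○○●○
○○○●●○○
○○○○○○○
○○○○○○○
k=19  ○○○○○○○
○○○○○○○
○○●○●>○
○○●○○●○
○○○●●○○
○○○○○○○
○○○○○○○
k=20  ○○○○○○○
○○○○○^○
○○●○●○○
○○●○○●○
○○○●●○○
○○○○○○○
○○○○○○○
k=21  ○○○○○○○
○○○○○●>
○○●○●○○
○○●○○●○
○○○●●○○
○○○○○○○
○○○○○○○
k=22  ○○○○○○○
○○○○○●●
○○●○●○v
○○●○○●○
○○○●●○○
○○○○○○○
○○○○○○○
k=23  ○○○○○○○
○○○○○●●
○○●○●<●
○○●○○●○
○○○●●○○
○○○○○○○
○○○○○○○
k=24  ○○○○○○○
○○○○○^●
○○●○●●●
○○●○○●○
○○○●●○○
○○○○○○○
○○○○○○○
k=25  ○○○○○○○
○○○○<○●
○○●○●●●
○○●○○●○
○○○●●○○
○○○○○○○
○○○○○○○
k=26  ○○○○^○○
○○○○●○●
○○●○●●●
○○●○○●○
○○○●●○○
○○○○○○○
○○○○○○○
k=27  ○○○○●>○
○○○○●○●
○○●○●●●
○○●○○●○
○○○●●○○
○○○○○○○
○○○○○○○
k=28  ○○○○●●○
○○○○●v●
○○●○●●●
○○●○○●○
○○○●●○○
○○○○○○○
○○○○○○○
k=29  ○○○○●●○
○○○○<●●
○○●○●●●
○○●○○●○
○○○●●○○
○○○○○○○
○○○○○○○
k=30  ○○○○●●○
○○○○○●●
○○●○v●●
○○●○○●○
○○○●●○○
○○○○○○○
○○○○○○○
k=31  ○○○○●●○
○○○○○●●
○○●○○>●
○○●○○●○
○○○●●○○
○○○○○○○
○○○○○○○
k=32  ○○○○●●○
○○○○○^●
○○●○○○●
○○●○○●○
○○○●●○○
○○○○○○○
○○○○○○○
k=33  ○○○○●●○
○○○○<○●
○○●○○○●
○○●○○●○
○○○●●○○
○○○○○○○
○○○○○○○
k=34  ○○○○^●○
○○○○●○●
○○●○○○●
○○●○○●○
○○○●●○○
○○○○○○○
○○○○○○○
k=35  ○○○<○●○
○○○○●○●
○○●○○○●
○○●○○●○
○○○●●○○
○○○○○○○
○○○○○○○
k=36  ○○○●○●○
○○○○●○●
○○●○○○●
○○●○○●○
○○○●●○○
○○○○○○○
○○○^○○○
k=37  ○○○●○●○
○○○○●○●
○○●○○○●
○○●○○●○
○○○●●○○
○○○○○○○
○○○●>○○
k=38  ○○○●v●○
○○○○●○●
○○●○○○●
○○●○○●○
○○○●●○○
○○○○○○○
○○○●●○○

south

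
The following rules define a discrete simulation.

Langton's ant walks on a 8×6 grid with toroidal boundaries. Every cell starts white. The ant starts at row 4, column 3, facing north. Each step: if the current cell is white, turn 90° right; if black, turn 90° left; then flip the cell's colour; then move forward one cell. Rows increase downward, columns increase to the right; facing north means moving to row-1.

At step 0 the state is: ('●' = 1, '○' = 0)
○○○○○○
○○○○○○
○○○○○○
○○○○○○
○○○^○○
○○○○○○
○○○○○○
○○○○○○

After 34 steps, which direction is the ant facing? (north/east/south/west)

step 0: ○○○○○○
○○○○○○
○○○○○○
○○○○○○
○○○^○○
○○○○○○
○○○○○○
○○○○○○
step 1: ○○○○○○
○○○○○○
○○○○○○
○○○○○○
○○○●>○
○○○○○○
○○○○○○
○○○○○○
step 2: ○○○○○○
○○○○○○
○○○○○○
○○○○○○
○○○●●○
○○○○v○
○○○○○○
○○○○○○
step 3: ○○○○○○
○○○○○○
○○○○○○
○○○○○○
○○○●●○
○○○<●○
○○○○○○
○○○○○○
step 4: ○○○○○○
○○○○○○
○○○○○○
○○○○○○
○○○^●○
○○○●●○
○○○○○○
○○○○○○
step 5: ○○○○○○
○○○○○○
○○○○○○
○○○○○○
○○<○●○
○○○●●○
○○○○○○
○○○○○○
step 6: ○○○○○○
○○○○○○
○○○○○○
○○^○○○
○○●○●○
○○○●●○
○○○○○○
○○○○○○
step 7: ○○○○○○
○○○○○○
○○○○○○
○○●>○○
○○●○●○
○○○●●○
○○○○○○
○○○○○○
step 8: ○○○○○○
○○○○○○
○○○○○○
○○●●○○
○○●v●○
○○○●●○
○○○○○○
○○○○○○
step 9: ○○○○○○
○○○○○○
○○○○○○
○○●●○○
○○<●●○
○○○●●○
○○○○○○
○○○○○○
step 10: ○○○○○○
○○○○○○
○○○○○○
○○●●○○
○○○●●○
○○v●●○
○○○○○○
○○○○○○
step 11: ○○○○○○
○○○○○○
○○○○○○
○○●●○○
○○○●●○
○<●●●○
○○○○○○
○○○○○○
step 12: ○○○○○○
○○○○○○
○○○○○○
○○●●○○
○^○●●○
○●●●●○
○○○○○○
○○○○○○
step 13: ○○○○○○
○○○○○○
○○○○○○
○○●●○○
○●>●●○
○●●●●○
○○○○○○
○○○○○○
step 14: ○○○○○○
○○○○○○
○○○○○○
○○●●○○
○●●●●○
○●v●●○
○○○○○○
○○○○○○
step 15: ○○○○○○
○○○○○○
○○○○○○
○○●●○○
○●●●●○
○●○>●○
○○○○○○
○○○○○○
step 16: ○○○○○○
○○○○○○
○○○○○○
○○●●○○
○●●^●○
○●○○●○
○○○○○○
○○○○○○
step 17: ○○○○○○
○○○○○○
○○○○○○
○○●●○○
○●<○●○
○●○○●○
○○○○○○
○○○○○○
step 18: ○○○○○○
○○○○○○
○○○○○○
○○●●○○
○●○○●○
○●v○●○
○○○○○○
○○○○○○
step 19: ○○○○○○
○○○○○○
○○○○○○
○○●●○○
○●○○●○
○<●○●○
○○○○○○
○○○○○○
step 20: ○○○○○○
○○○○○○
○○○○○○
○○●●○○
○●○○●○
○○●○●○
○v○○○○
○○○○○○
step 21: ○○○○○○
○○○○○○
○○○○○○
○○●●○○
○●○○●○
○○●○●○
<●○○○○
○○○○○○
step 22: ○○○○○○
○○○○○○
○○○○○○
○○●●○○
○●○○●○
^○●○●○
●●○○○○
○○○○○○
step 23: ○○○○○○
○○○○○○
○○○○○○
○○●●○○
○●○○●○
●>●○●○
●●○○○○
○○○○○○
step 24: ○○○○○○
○○○○○○
○○○○○○
○○●●○○
○●○○●○
●●●○●○
●v○○○○
○○○○○○
step 25: ○○○○○○
○○○○○○
○○○○○○
○○●●○○
○●○○●○
●●●○●○
●○>○○○
○○○○○○
step 26: ○○○○○○
○○○○○○
○○○○○○
○○●●○○
○●○○●○
●●●○●○
●○●○○○
○○v○○○
step 27: ○○○○○○
○○○○○○
○○○○○○
○○●●○○
○●○○●○
●●●○●○
●○●○○○
○<●○○○
step 28: ○○○○○○
○○○○○○
○○○○○○
○○●●○○
○●○○●○
●●●○●○
●^●○○○
○●●○○○
step 29: ○○○○○○
○○○○○○
○○○○○○
○○●●○○
○●○○●○
●●●○●○
●●>○○○
○●●○○○
step 30: ○○○○○○
○○○○○○
○○○○○○
○○●●○○
○●○○●○
●●^○●○
●●○○○○
○●●○○○
step 31: ○○○○○○
○○○○○○
○○○○○○
○○●●○○
○●○○●○
●<○○●○
●●○○○○
○●●○○○
step 32: ○○○○○○
○○○○○○
○○○○○○
○○●●○○
○●○○●○
●○○○●○
●v○○○○
○●●○○○
step 33: ○○○○○○
○○○○○○
○○○○○○
○○●●○○
○●○○●○
●○○○●○
●○>○○○
○●●○○○
step 34: ○○○○○○
○○○○○○
○○○○○○
○○●●○○
○●○○●○
●○○○●○
●○●○○○
○●v○○○

south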